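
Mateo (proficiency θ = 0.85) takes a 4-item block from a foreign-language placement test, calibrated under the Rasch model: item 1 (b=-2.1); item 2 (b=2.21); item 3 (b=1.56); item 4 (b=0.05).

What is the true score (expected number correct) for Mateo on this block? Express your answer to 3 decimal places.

P(θ) = 1 / (1 + exp(−(θ − b)))
P_1 = 1/(1+e^{-2.9500}) = 0.9503
P_2 = 1/(1+e^{1.3600}) = 0.2042
P_3 = 1/(1+e^{0.7100}) = 0.3296
P_4 = 1/(1+e^{-0.8000}) = 0.6900
E[score] = 0.9503 + 0.2042 + 0.3296 + 0.6900 = 2.1741

2.174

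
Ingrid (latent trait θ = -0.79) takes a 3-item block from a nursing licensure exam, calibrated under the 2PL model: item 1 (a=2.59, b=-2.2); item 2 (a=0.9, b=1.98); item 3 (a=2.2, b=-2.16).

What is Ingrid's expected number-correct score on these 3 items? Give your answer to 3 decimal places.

P(θ) = 1 / (1 + exp(−a(θ − b)))
P_1 = 1/(1+e^{-3.6519}) = 0.9747
P_2 = 1/(1+e^{2.4930}) = 0.0764
P_3 = 1/(1+e^{-3.0140}) = 0.9532
E[score] = 0.9747 + 0.0764 + 0.9532 = 2.0043

2.004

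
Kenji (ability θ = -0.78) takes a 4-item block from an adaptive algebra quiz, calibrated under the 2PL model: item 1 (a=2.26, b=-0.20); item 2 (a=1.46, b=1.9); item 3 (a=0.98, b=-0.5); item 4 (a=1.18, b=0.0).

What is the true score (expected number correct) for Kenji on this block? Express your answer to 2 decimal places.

0.95

P(θ) = 1 / (1 + exp(−a(θ − b)))
P_1 = 1/(1+e^{1.3108}) = 0.2124
P_2 = 1/(1+e^{3.9128}) = 0.0196
P_3 = 1/(1+e^{0.2744}) = 0.4318
P_4 = 1/(1+e^{0.9204}) = 0.2849
E[score] = 0.2124 + 0.0196 + 0.4318 + 0.2849 = 0.9486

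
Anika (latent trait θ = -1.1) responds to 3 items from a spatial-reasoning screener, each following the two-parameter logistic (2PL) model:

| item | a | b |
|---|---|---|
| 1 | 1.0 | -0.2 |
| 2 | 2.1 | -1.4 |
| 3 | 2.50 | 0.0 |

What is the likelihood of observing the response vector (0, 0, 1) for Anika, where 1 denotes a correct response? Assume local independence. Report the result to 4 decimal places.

P(θ) = 1 / (1 + exp(−a(θ − b)))
P_1 = 1/(1+e^{0.9000}) = 0.2891
P_2 = 1/(1+e^{-0.6300}) = 0.6525
P_3 = 1/(1+e^{2.7500}) = 0.0601
L = (1−P_1) × (1−P_2) × P_3 = 0.7109 × 0.3475 × 0.0601 = 0.01485

0.0148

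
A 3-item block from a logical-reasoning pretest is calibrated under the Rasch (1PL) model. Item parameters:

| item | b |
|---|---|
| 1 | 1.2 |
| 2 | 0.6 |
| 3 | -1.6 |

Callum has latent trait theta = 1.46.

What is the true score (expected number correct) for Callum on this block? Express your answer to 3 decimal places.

P(theta) = 1 / (1 + exp(−(theta − b)))
P_1 = 1/(1+e^{-0.2600}) = 0.5646
P_2 = 1/(1+e^{-0.8600}) = 0.7027
P_3 = 1/(1+e^{-3.0600}) = 0.9552
E[score] = 0.5646 + 0.7027 + 0.9552 = 2.2225

2.223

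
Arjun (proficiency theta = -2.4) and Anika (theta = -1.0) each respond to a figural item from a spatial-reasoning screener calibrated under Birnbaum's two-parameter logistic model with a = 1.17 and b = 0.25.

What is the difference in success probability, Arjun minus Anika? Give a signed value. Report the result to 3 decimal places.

-0.145

P(theta) = 1 / (1 + exp(−a(theta − b)))
P(Arjun) = 0.0431  [exponent -3.1005]
P(Anika) = 0.1881  [exponent -1.4625]
Difference = 0.0431 − 0.1881 = -0.1450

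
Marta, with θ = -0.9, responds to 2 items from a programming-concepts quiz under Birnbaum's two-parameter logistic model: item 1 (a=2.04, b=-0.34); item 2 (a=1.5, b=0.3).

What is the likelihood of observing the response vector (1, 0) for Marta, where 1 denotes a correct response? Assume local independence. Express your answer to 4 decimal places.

0.2076

P(θ) = 1 / (1 + exp(−a(θ − b)))
P_1 = 1/(1+e^{1.1424}) = 0.2419
P_2 = 1/(1+e^{1.8000}) = 0.1419
L = P_1 × (1−P_2) = 0.2419 × 0.8581 = 0.20757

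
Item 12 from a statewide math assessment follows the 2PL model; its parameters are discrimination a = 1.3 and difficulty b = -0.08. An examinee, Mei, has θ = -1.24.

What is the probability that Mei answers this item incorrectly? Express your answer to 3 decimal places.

0.819

P(θ) = 1 / (1 + exp(−a(θ − b)))
Exponent: 1.3 × (-1.24 − (-0.08)) = -1.5080
1/(1 + e^{1.5080}) = 0.1812
P(incorrect) = 1 − 0.1812 = 0.8188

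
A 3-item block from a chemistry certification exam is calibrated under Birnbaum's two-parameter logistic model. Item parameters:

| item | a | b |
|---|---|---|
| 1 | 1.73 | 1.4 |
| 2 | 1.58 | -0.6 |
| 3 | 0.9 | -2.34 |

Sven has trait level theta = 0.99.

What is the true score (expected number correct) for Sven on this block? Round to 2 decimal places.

2.21

P(theta) = 1 / (1 + exp(−a(theta − b)))
P_1 = 1/(1+e^{0.7093}) = 0.3298
P_2 = 1/(1+e^{-2.5122}) = 0.9250
P_3 = 1/(1+e^{-2.9970}) = 0.9524
E[score] = 0.3298 + 0.9250 + 0.9524 = 2.2072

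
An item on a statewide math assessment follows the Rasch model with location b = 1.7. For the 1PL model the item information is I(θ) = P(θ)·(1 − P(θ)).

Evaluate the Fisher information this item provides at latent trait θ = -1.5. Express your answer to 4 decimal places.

0.0376

P = 1/(1+e^{3.2000}) = 0.0392
P(1−P) = 0.0392 × 0.9608 = 0.0376
I = P(1−P) = 0.03763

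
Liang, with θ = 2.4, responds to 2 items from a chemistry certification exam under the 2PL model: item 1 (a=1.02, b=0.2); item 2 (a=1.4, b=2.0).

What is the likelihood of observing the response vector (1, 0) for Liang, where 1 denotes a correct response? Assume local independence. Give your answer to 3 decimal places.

P(θ) = 1 / (1 + exp(−a(θ − b)))
P_1 = 1/(1+e^{-2.2440}) = 0.9041
P_2 = 1/(1+e^{-0.5600}) = 0.6365
L = P_1 × (1−P_2) = 0.9041 × 0.3635 = 0.32869

0.329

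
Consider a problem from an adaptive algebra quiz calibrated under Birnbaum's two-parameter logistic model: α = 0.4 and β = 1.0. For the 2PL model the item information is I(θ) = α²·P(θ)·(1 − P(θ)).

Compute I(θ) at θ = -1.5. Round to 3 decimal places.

0.031

P = 1/(1+e^{1.0000}) = 0.2689
P(1−P) = 0.2689 × 0.7311 = 0.1966
I = α² × P(1−P) = 0.4² × 0.1966 = 0.03146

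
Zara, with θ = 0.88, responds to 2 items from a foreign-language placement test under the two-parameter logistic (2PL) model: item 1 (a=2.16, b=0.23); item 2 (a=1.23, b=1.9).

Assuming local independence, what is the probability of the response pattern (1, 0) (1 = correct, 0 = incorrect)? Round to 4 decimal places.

P(θ) = 1 / (1 + exp(−a(θ − b)))
P_1 = 1/(1+e^{-1.4040}) = 0.8028
P_2 = 1/(1+e^{1.2546}) = 0.2219
L = P_1 × (1−P_2) = 0.8028 × 0.7781 = 0.62467

0.6247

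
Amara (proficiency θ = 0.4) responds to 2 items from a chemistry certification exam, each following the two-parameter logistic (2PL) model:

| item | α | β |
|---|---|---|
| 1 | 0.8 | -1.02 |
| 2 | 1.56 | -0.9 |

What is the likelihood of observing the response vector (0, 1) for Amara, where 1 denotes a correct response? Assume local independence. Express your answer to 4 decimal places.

P(θ) = 1 / (1 + exp(−α(θ − β)))
P_1 = 1/(1+e^{-1.1360}) = 0.7569
P_2 = 1/(1+e^{-2.0280}) = 0.8837
L = (1−P_1) × P_2 = 0.2431 × 0.8837 = 0.21479

0.2148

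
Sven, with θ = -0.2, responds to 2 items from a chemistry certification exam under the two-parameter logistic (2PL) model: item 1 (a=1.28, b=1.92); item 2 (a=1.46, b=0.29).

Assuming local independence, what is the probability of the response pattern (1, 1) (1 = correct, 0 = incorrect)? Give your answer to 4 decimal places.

0.0204

P(θ) = 1 / (1 + exp(−a(θ − b)))
P_1 = 1/(1+e^{2.7136}) = 0.0622
P_2 = 1/(1+e^{0.7154}) = 0.3284
L = P_1 × P_2 = 0.0622 × 0.3284 = 0.02042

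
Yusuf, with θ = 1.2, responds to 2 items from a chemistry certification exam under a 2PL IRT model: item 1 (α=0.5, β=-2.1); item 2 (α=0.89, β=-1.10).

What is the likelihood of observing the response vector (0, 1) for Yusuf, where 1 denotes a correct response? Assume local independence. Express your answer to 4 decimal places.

0.1427

P(θ) = 1 / (1 + exp(−α(θ − β)))
P_1 = 1/(1+e^{-1.6500}) = 0.8389
P_2 = 1/(1+e^{-2.0470}) = 0.8856
L = (1−P_1) × P_2 = 0.1611 × 0.8856 = 0.14269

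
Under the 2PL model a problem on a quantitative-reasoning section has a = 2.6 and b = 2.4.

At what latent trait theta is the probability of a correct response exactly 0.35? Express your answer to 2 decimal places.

2.16

P(theta) = 1 / (1 + exp(−a(theta − b)))
logit = ln(0.3500/0.6500) = -0.6190
theta = b + logit/(a) = 2.4 + (-0.6190)/2.6000 = 2.1619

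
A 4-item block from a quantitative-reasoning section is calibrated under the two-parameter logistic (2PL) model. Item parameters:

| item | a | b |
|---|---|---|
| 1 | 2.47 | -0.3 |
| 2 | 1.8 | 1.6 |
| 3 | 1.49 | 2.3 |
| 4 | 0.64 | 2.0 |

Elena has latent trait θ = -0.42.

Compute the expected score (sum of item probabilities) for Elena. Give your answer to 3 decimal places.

0.644

P(θ) = 1 / (1 + exp(−a(θ − b)))
P_1 = 1/(1+e^{0.2964}) = 0.4264
P_2 = 1/(1+e^{3.6360}) = 0.0257
P_3 = 1/(1+e^{4.0528}) = 0.0171
P_4 = 1/(1+e^{1.5488}) = 0.1753
E[score] = 0.4264 + 0.0257 + 0.0171 + 0.1753 = 0.6445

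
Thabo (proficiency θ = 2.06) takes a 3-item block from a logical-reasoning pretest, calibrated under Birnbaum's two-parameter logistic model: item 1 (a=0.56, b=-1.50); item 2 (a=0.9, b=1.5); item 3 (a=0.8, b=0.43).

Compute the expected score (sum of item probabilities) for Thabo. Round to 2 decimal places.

2.29

P(θ) = 1 / (1 + exp(−a(θ − b)))
P_1 = 1/(1+e^{-1.9936}) = 0.8801
P_2 = 1/(1+e^{-0.5040}) = 0.6234
P_3 = 1/(1+e^{-1.3040}) = 0.7865
E[score] = 0.8801 + 0.6234 + 0.7865 = 2.2900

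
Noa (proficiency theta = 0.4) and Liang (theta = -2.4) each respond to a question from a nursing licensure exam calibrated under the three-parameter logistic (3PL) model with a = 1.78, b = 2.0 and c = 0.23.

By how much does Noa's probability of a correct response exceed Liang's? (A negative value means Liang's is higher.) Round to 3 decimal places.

0.042

P(theta) = c + (1 − c) · 1 / (1 + exp(−a(theta − b)))
P(Noa) = 0.2722  [exponent -2.8480]
P(Liang) = 0.2303  [exponent -7.8320]
Difference = 0.2722 − 0.2303 = 0.0419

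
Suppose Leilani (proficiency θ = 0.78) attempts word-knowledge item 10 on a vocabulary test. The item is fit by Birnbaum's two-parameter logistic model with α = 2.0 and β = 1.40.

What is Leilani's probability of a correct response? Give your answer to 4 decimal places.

0.2244

P(θ) = 1 / (1 + exp(−α(θ − β)))
Exponent: 2.0 × (0.78 − 1.40) = -1.2400
1/(1 + e^{1.2400}) = 0.2244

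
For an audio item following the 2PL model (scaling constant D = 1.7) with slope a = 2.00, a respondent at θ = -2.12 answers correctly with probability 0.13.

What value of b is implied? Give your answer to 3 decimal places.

-1.561

P(θ) = 1 / (1 + exp(−D·a(θ − b)))
logit(0.13) = ln(0.13/0.87) = -1.9010
b = θ − logit/(1.7·a) = -2.12 − (-1.9010)/3.4000 = -1.5609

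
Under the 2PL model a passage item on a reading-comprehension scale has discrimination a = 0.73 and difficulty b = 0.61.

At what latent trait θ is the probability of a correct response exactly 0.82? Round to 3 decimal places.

2.687

P(θ) = 1 / (1 + exp(−a(θ − b)))
logit = ln(0.8200/0.1800) = 1.5163
θ = b + logit/(a) = 0.61 + 1.5163/0.7300 = 2.6872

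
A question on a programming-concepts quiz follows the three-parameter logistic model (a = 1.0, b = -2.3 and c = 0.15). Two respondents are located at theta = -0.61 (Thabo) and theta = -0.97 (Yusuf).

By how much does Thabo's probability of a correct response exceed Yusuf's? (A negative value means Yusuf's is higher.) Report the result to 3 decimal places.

0.045

P(theta) = c + (1 − c) · 1 / (1 + exp(−a(theta − b)))
P(Thabo) = 0.8676  [exponent 1.6900]
P(Yusuf) = 0.8222  [exponent 1.3300]
Difference = 0.8676 − 0.8222 = 0.0454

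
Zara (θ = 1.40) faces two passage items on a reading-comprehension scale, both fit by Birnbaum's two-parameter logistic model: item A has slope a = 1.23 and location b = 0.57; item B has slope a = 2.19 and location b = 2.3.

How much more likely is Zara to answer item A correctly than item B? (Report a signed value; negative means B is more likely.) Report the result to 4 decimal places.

P(θ) = 1 / (1 + exp(−a(θ − b)))
P_A = 0.7351
P_B = 0.1223
P_A − P_B = 0.6129

0.6129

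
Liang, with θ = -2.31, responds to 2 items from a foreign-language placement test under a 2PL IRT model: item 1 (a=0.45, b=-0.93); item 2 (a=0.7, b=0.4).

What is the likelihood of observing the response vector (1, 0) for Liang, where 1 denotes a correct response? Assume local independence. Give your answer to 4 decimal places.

P(θ) = 1 / (1 + exp(−a(θ − b)))
P_1 = 1/(1+e^{0.6210}) = 0.3496
P_2 = 1/(1+e^{1.8970}) = 0.1304
L = P_1 × (1−P_2) = 0.3496 × 0.8696 = 0.30396

0.3040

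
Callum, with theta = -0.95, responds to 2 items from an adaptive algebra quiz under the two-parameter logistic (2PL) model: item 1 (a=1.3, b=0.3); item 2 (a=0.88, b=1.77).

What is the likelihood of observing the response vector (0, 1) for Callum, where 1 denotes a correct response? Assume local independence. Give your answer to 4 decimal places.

0.0699

P(theta) = 1 / (1 + exp(−a(theta − b)))
P_1 = 1/(1+e^{1.6250}) = 0.1645
P_2 = 1/(1+e^{2.3936}) = 0.0837
L = (1−P_1) × P_2 = 0.8355 × 0.0837 = 0.06990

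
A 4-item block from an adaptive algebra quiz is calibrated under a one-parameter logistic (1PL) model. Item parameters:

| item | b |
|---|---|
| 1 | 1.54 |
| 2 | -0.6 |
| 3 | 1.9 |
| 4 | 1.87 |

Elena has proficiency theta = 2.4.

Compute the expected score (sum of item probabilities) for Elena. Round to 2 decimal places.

P(theta) = 1 / (1 + exp(−(theta − b)))
P_1 = 1/(1+e^{-0.8600}) = 0.7027
P_2 = 1/(1+e^{-3.0000}) = 0.9526
P_3 = 1/(1+e^{-0.5000}) = 0.6225
P_4 = 1/(1+e^{-0.5300}) = 0.6295
E[score] = 0.7027 + 0.9526 + 0.6225 + 0.6295 = 2.9072

2.91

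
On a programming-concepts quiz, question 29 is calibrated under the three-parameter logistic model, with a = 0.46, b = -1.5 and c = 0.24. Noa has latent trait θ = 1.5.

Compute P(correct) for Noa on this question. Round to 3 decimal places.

0.847

P(θ) = c + (1 − c) · 1 / (1 + exp(−a(θ − b)))
Exponent: 0.46 × (1.5 − (-1.5)) = 1.3800
1/(1 + e^{-1.3800}) = 0.7990
P = 0.24 + 0.76 × 0.7990 = 0.8472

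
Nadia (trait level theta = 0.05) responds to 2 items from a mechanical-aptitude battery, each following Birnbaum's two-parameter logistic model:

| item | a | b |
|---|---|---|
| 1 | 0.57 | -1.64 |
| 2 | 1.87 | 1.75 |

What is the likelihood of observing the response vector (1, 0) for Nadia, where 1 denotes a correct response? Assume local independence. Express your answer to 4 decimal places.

0.6949

P(theta) = 1 / (1 + exp(−a(theta − b)))
P_1 = 1/(1+e^{-0.9633}) = 0.7238
P_2 = 1/(1+e^{3.1790}) = 0.0400
L = P_1 × (1−P_2) = 0.7238 × 0.9600 = 0.69486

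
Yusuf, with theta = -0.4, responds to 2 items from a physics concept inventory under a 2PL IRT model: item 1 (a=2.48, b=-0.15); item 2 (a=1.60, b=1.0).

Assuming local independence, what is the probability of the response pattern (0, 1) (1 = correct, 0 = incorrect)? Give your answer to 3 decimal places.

0.063

P(theta) = 1 / (1 + exp(−a(theta − b)))
P_1 = 1/(1+e^{0.6200}) = 0.3498
P_2 = 1/(1+e^{2.2400}) = 0.0962
L = (1−P_1) × P_2 = 0.6502 × 0.0962 = 0.06256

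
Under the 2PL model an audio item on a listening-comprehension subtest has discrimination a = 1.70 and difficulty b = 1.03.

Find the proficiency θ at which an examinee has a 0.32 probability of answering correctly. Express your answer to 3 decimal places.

P(θ) = 1 / (1 + exp(−a(θ − b)))
logit = ln(0.3200/0.6800) = -0.7538
θ = b + logit/(a) = 1.03 + (-0.7538)/1.7000 = 0.5866

0.587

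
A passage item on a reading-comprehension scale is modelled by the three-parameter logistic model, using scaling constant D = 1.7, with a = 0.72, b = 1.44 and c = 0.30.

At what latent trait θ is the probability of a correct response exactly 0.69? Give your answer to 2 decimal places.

P(θ) = c + (1 − c) · 1 / (1 + exp(−D·a(θ − b)))
Remove guessing floor: (0.69 − 0.30)/(1 − 0.30) = 0.5571
logit = ln(0.5571/0.4429) = 0.2296
θ = b + logit/(1.7·a) = 1.44 + 0.2296/1.2240 = 1.6276

1.63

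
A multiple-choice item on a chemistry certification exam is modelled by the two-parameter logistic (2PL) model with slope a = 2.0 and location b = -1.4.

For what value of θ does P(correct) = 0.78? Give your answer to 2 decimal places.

-0.77

P(θ) = 1 / (1 + exp(−a(θ − b)))
logit = ln(0.7800/0.2200) = 1.2657
θ = b + logit/(a) = -1.4 + 1.2657/2.0000 = -0.7672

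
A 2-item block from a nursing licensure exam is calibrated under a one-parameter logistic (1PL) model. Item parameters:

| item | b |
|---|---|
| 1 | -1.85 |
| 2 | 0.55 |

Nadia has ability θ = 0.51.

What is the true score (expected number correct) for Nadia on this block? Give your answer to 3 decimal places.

1.404

P(θ) = 1 / (1 + exp(−(θ − b)))
P_1 = 1/(1+e^{-2.3600}) = 0.9137
P_2 = 1/(1+e^{0.0400}) = 0.4900
E[score] = 0.9137 + 0.4900 = 1.4037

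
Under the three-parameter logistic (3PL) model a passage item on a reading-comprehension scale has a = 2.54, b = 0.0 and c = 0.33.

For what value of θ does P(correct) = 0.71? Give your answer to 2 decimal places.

P(θ) = c + (1 − c) · 1 / (1 + exp(−a(θ − b)))
Remove guessing floor: (0.71 − 0.33)/(1 − 0.33) = 0.5672
logit = ln(0.5672/0.4328) = 0.2703
θ = b + logit/(a) = 0.0 + 0.2703/2.5400 = 0.1064

0.11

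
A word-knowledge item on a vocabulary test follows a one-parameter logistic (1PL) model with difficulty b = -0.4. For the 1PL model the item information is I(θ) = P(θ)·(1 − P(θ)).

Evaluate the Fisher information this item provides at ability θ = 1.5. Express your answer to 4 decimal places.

0.1132

P = 1/(1+e^{-1.9000}) = 0.8699
P(1−P) = 0.8699 × 0.1301 = 0.1132
I = P(1−P) = 0.11318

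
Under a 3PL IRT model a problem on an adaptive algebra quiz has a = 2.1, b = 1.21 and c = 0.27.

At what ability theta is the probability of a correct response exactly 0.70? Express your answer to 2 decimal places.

1.38

P(theta) = c + (1 − c) · 1 / (1 + exp(−a(theta − b)))
Remove guessing floor: (0.70 − 0.27)/(1 − 0.27) = 0.5890
logit = ln(0.5890/0.4110) = 0.3600
theta = b + logit/(a) = 1.21 + 0.3600/2.1000 = 1.3814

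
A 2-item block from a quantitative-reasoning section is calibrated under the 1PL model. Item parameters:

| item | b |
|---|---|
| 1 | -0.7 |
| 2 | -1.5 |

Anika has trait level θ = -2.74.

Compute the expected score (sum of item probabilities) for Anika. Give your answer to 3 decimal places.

P(θ) = 1 / (1 + exp(−(θ − b)))
P_1 = 1/(1+e^{2.0400}) = 0.1151
P_2 = 1/(1+e^{1.2400}) = 0.2244
E[score] = 0.1151 + 0.2244 = 0.3395

0.340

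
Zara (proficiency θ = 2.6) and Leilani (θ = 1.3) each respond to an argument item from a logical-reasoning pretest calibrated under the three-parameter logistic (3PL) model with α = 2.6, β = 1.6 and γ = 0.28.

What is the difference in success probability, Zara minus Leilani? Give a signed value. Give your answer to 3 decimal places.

0.444

P(θ) = γ + (1 − γ) · 1 / (1 + exp(−α(θ − β)))
P(Zara) = 0.9502  [exponent 2.6000]
P(Leilani) = 0.5063  [exponent -0.7800]
Difference = 0.9502 − 0.5063 = 0.4439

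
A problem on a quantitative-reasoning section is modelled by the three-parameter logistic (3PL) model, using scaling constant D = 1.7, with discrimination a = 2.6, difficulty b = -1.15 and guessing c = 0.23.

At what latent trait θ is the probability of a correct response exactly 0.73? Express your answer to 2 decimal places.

P(θ) = c + (1 − c) · 1 / (1 + exp(−D·a(θ − b)))
Remove guessing floor: (0.73 − 0.23)/(1 − 0.23) = 0.6494
logit = ln(0.6494/0.3506) = 0.6162
θ = b + logit/(1.7·a) = -1.15 + 0.6162/4.4200 = -1.0106

-1.01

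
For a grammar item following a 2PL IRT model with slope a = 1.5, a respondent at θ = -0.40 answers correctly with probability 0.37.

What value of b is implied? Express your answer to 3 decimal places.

P(θ) = 1 / (1 + exp(−a(θ − b)))
logit(0.37) = ln(0.37/0.63) = -0.5322
b = θ − logit/(a) = -0.40 − (-0.5322)/1.5000 = -0.0452

-0.045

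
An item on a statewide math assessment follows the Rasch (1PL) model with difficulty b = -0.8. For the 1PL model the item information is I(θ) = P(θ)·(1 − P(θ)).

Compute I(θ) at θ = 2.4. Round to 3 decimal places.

P = 1/(1+e^{-3.2000}) = 0.9608
P(1−P) = 0.9608 × 0.0392 = 0.0376
I = P(1−P) = 0.03763

0.038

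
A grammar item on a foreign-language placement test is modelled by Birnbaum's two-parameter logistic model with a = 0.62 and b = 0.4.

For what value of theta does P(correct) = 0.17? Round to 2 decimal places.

-2.16

P(theta) = 1 / (1 + exp(−a(theta − b)))
logit = ln(0.1700/0.8300) = -1.5856
theta = b + logit/(a) = 0.4 + (-1.5856)/0.6200 = -2.1575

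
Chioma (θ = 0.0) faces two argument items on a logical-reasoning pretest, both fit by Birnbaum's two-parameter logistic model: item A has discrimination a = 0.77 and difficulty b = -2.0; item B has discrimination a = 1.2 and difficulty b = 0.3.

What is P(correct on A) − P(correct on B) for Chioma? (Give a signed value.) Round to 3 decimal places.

0.413

P(θ) = 1 / (1 + exp(−a(θ − b)))
P_A = 0.8235
P_B = 0.4110
P_A − P_B = 0.4125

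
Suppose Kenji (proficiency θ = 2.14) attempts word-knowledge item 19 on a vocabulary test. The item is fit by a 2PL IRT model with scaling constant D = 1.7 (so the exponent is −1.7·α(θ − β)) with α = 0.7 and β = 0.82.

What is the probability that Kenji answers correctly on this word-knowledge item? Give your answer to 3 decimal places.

P(θ) = 1 / (1 + exp(−D·α(θ − β)))
Exponent: 1.7 × 0.7 × (2.14 − 0.82) = 1.5708
1/(1 + e^{-1.5708}) = 0.8279
P = 0.8279

0.828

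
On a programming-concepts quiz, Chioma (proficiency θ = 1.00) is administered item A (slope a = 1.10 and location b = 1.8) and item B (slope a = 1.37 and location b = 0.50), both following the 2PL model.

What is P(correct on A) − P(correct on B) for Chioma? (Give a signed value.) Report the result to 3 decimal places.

-0.372

P(θ) = 1 / (1 + exp(−a(θ − b)))
P_A = 0.2932
P_B = 0.6649
P_A − P_B = -0.3717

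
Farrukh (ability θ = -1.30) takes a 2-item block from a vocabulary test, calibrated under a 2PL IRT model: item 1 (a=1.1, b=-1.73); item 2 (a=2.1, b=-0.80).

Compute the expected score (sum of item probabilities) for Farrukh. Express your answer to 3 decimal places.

P(θ) = 1 / (1 + exp(−a(θ − b)))
P_1 = 1/(1+e^{-0.4730}) = 0.6161
P_2 = 1/(1+e^{1.0500}) = 0.2592
E[score] = 0.6161 + 0.2592 = 0.8753

0.875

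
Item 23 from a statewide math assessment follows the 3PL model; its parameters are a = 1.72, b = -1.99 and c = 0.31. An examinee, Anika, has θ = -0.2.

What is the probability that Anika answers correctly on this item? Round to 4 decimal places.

0.9696

P(θ) = c + (1 − c) · 1 / (1 + exp(−a(θ − b)))
Exponent: 1.72 × (-0.2 − (-1.99)) = 3.0788
1/(1 + e^{-3.0788}) = 0.9560
P = 0.31 + 0.69 × 0.9560 = 0.9696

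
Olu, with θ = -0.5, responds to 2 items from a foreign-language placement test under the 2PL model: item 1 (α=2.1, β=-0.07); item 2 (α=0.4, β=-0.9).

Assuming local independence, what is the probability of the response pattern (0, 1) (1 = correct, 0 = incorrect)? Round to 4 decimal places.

P(θ) = 1 / (1 + exp(−α(θ − β)))
P_1 = 1/(1+e^{0.9030}) = 0.2884
P_2 = 1/(1+e^{-0.1600}) = 0.5399
L = (1−P_1) × P_2 = 0.7116 × 0.5399 = 0.38418

0.3842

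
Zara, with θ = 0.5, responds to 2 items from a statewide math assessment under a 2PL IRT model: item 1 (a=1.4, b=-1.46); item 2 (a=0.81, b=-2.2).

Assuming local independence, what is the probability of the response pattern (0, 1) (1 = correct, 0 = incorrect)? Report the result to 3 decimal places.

P(θ) = 1 / (1 + exp(−a(θ − b)))
P_1 = 1/(1+e^{-2.7440}) = 0.9396
P_2 = 1/(1+e^{-2.1870}) = 0.8991
L = (1−P_1) × P_2 = 0.0604 × 0.8991 = 0.05433

0.054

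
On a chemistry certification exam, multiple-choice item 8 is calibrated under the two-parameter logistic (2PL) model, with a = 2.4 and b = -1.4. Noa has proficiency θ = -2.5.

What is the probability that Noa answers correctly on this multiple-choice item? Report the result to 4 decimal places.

P(θ) = 1 / (1 + exp(−a(θ − b)))
Exponent: 2.4 × (-2.5 − (-1.4)) = -2.6400
1/(1 + e^{2.6400}) = 0.0666

0.0666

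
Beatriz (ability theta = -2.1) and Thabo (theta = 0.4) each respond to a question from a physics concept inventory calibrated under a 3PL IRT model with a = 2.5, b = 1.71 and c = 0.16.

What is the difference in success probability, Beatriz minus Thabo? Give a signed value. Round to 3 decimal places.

P(theta) = c + (1 − c) · 1 / (1 + exp(−a(theta − b)))
P(Beatriz) = 0.1601  [exponent -9.5250]
P(Thabo) = 0.1906  [exponent -3.2750]
Difference = 0.1601 − 0.1906 = -0.0305

-0.031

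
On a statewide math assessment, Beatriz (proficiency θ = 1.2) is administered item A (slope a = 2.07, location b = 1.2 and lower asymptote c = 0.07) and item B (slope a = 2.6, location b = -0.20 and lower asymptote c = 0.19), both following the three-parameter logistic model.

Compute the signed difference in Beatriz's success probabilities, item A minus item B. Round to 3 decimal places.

P(θ) = c + (1 − c) · 1 / (1 + exp(−a(θ − b)))
P_A = 0.5350
P_B = 0.9793
P_A − P_B = -0.4443

-0.444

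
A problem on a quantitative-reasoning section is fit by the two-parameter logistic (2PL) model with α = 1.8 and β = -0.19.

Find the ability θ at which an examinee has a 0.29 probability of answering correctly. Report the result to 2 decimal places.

P(θ) = 1 / (1 + exp(−α(θ − β)))
logit = ln(0.2900/0.7100) = -0.8954
θ = β + logit/(α) = -0.19 + (-0.8954)/1.8000 = -0.6874

-0.69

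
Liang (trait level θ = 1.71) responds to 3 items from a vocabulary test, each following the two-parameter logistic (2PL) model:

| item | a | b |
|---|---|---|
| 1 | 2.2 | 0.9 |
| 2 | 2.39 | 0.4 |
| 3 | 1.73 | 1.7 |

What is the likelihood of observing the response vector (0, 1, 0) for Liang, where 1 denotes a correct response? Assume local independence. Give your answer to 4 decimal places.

0.0684

P(θ) = 1 / (1 + exp(−a(θ − b)))
P_1 = 1/(1+e^{-1.7820}) = 0.8559
P_2 = 1/(1+e^{-3.1309}) = 0.9581
P_3 = 1/(1+e^{-0.0173}) = 0.5043
L = (1−P_1) × P_2 × (1−P_3) = 0.1441 × 0.9581 × 0.4957 = 0.06842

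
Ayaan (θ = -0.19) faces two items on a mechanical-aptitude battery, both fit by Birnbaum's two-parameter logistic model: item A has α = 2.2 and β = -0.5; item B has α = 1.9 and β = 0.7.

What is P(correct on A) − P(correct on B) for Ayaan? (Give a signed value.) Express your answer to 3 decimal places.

P(θ) = 1 / (1 + exp(−α(θ − β)))
P_A = 0.6642
P_B = 0.1556
P_A − P_B = 0.5085

0.509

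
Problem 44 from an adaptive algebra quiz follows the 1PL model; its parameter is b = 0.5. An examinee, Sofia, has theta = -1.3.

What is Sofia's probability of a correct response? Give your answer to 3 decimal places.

P(theta) = 1 / (1 + exp(−(theta − b)))
Exponent: (-1.3 − 0.5) = -1.8000
1/(1 + e^{1.8000}) = 0.1419
P = 0.1419

0.142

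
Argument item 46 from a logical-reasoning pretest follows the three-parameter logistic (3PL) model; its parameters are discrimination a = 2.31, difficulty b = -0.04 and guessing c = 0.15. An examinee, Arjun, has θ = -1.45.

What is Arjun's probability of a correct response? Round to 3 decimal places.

P(θ) = c + (1 − c) · 1 / (1 + exp(−a(θ − b)))
Exponent: 2.31 × (-1.45 − (-0.04)) = -3.2571
1/(1 + e^{3.2571}) = 0.0371
P = 0.15 + 0.85 × 0.0371 = 0.1815

0.182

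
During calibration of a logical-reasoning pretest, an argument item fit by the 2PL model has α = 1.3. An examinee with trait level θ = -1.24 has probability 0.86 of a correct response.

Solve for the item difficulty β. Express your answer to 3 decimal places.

P(θ) = 1 / (1 + exp(−α(θ − β)))
logit(0.86) = ln(0.86/0.14) = 1.8153
β = θ − logit/(α) = -1.24 − 1.8153/1.3000 = -2.6364

-2.636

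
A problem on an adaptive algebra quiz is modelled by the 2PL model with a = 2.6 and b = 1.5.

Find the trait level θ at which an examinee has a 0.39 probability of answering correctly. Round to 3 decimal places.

P(θ) = 1 / (1 + exp(−a(θ − b)))
logit = ln(0.3900/0.6100) = -0.4473
θ = b + logit/(a) = 1.5 + (-0.4473)/2.6000 = 1.3280

1.328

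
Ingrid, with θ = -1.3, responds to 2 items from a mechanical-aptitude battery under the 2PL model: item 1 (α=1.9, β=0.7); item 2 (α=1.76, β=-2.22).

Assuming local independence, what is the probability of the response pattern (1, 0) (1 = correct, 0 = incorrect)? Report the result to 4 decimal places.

P(θ) = 1 / (1 + exp(−α(θ − β)))
P_1 = 1/(1+e^{3.8000}) = 0.0219
P_2 = 1/(1+e^{-1.6192}) = 0.8347
L = P_1 × (1−P_2) = 0.0219 × 0.1653 = 0.00362

0.0036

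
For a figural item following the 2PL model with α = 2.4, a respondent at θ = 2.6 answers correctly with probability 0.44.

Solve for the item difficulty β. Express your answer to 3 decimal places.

P(θ) = 1 / (1 + exp(−α(θ − β)))
logit(0.44) = ln(0.44/0.56) = -0.2412
β = θ − logit/(α) = 2.6 − (-0.2412)/2.4000 = 2.7005

2.700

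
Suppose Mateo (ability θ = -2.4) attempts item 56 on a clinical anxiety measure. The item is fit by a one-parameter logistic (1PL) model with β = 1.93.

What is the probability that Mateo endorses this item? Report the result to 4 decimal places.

P(θ) = 1 / (1 + exp(−(θ − β)))
Exponent: (-2.4 − 1.93) = -4.3300
1/(1 + e^{4.3300}) = 0.0130
P = 0.0130

0.0130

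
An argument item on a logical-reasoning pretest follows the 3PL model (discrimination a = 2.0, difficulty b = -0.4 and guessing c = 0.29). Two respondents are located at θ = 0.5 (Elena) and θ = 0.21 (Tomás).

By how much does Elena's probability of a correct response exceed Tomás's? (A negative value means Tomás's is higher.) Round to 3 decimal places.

0.061

P(θ) = c + (1 − c) · 1 / (1 + exp(−a(θ − b)))
P(Elena) = 0.8993  [exponent 1.8000]
P(Tomás) = 0.8382  [exponent 1.2200]
Difference = 0.8993 − 0.8382 = 0.0611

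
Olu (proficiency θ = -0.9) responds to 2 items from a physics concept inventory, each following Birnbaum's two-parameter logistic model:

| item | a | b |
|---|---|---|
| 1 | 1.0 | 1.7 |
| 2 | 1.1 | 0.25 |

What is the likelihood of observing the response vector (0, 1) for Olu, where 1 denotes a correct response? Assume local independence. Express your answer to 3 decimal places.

0.205

P(θ) = 1 / (1 + exp(−a(θ − b)))
P_1 = 1/(1+e^{2.6000}) = 0.0691
P_2 = 1/(1+e^{1.2650}) = 0.2201
L = (1−P_1) × P_2 = 0.9309 × 0.2201 = 0.20490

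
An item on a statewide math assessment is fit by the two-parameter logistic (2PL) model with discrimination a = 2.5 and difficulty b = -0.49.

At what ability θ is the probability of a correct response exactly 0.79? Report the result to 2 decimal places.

P(θ) = 1 / (1 + exp(−a(θ − b)))
logit = ln(0.7900/0.2100) = 1.3249
θ = b + logit/(a) = -0.49 + 1.3249/2.5000 = 0.0400

0.04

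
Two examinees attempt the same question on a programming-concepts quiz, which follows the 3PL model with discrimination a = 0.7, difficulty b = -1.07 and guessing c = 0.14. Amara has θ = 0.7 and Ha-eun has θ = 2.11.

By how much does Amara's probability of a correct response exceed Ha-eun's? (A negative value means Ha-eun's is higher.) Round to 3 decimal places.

-0.109

P(θ) = c + (1 − c) · 1 / (1 + exp(−a(θ − b)))
P(Amara) = 0.8068  [exponent 1.2390]
P(Ha-eun) = 0.9162  [exponent 2.2260]
Difference = 0.8068 − 0.9162 = -0.1094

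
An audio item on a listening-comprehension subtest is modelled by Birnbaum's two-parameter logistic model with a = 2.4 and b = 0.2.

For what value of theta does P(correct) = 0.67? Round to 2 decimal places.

0.50

P(theta) = 1 / (1 + exp(−a(theta − b)))
logit = ln(0.6700/0.3300) = 0.7082
theta = b + logit/(a) = 0.2 + 0.7082/2.4000 = 0.4951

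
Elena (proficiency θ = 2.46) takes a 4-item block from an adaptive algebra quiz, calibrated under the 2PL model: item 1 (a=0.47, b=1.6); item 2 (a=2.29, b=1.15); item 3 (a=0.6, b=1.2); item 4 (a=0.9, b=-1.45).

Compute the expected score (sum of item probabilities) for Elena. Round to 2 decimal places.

3.20

P(θ) = 1 / (1 + exp(−a(θ − b)))
P_1 = 1/(1+e^{-0.4042}) = 0.5997
P_2 = 1/(1+e^{-2.9999}) = 0.9526
P_3 = 1/(1+e^{-0.7560}) = 0.6805
P_4 = 1/(1+e^{-3.5190}) = 0.9712
E[score] = 0.5997 + 0.9526 + 0.6805 + 0.9712 = 3.2040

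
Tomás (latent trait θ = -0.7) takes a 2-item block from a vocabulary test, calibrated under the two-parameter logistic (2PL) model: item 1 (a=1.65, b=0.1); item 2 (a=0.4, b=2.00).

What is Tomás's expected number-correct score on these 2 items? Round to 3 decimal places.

P(θ) = 1 / (1 + exp(−a(θ − b)))
P_1 = 1/(1+e^{1.3200}) = 0.2108
P_2 = 1/(1+e^{1.0800}) = 0.2535
E[score] = 0.2108 + 0.2535 = 0.4643

0.464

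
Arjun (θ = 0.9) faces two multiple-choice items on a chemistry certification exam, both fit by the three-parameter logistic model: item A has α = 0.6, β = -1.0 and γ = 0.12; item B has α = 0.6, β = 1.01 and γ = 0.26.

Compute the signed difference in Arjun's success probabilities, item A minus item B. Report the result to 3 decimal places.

P(θ) = γ + (1 − γ) · 1 / (1 + exp(−α(θ − β)))
P_A = 0.7868
P_B = 0.6178
P_A − P_B = 0.1690

0.169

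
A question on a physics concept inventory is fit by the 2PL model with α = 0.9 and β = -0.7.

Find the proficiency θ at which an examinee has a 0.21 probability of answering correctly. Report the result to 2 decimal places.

-2.17

P(θ) = 1 / (1 + exp(−α(θ − β)))
logit = ln(0.2100/0.7900) = -1.3249
θ = β + logit/(α) = -0.7 + (-1.3249)/0.9000 = -2.1721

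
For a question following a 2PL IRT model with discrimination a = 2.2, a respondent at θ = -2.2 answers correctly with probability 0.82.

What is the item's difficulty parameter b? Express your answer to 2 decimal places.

P(θ) = 1 / (1 + exp(−a(θ − b)))
logit(0.82) = ln(0.82/0.18) = 1.5163
b = θ − logit/(a) = -2.2 − 1.5163/2.2000 = -2.8892

-2.89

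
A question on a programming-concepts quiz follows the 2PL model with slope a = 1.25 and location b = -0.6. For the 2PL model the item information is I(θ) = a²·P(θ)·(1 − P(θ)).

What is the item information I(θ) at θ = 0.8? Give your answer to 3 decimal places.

0.197

P = 1/(1+e^{-1.7500}) = 0.8520
P(1−P) = 0.8520 × 0.1480 = 0.1261
I = a² × P(1−P) = 1.25² × 0.1261 = 0.19708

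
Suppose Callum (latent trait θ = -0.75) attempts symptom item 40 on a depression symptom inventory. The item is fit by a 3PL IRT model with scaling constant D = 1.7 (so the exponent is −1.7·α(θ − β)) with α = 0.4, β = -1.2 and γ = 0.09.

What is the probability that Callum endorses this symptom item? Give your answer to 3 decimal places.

0.614

P(θ) = γ + (1 − γ) · 1 / (1 + exp(−D·α(θ − β)))
Exponent: 1.7 × 0.4 × (-0.75 − (-1.2)) = 0.3060
1/(1 + e^{-0.3060}) = 0.5759
P = 0.09 + 0.91 × 0.5759 = 0.6141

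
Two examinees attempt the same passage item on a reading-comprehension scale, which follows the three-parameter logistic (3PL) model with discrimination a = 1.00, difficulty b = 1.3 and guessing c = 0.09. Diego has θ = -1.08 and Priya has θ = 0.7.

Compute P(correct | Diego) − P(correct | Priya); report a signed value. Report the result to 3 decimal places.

-0.245

P(θ) = c + (1 − c) · 1 / (1 + exp(−a(θ − b)))
P(Diego) = 0.1671  [exponent -2.3800]
P(Priya) = 0.4125  [exponent -0.6000]
Difference = 0.1671 − 0.4125 = -0.2454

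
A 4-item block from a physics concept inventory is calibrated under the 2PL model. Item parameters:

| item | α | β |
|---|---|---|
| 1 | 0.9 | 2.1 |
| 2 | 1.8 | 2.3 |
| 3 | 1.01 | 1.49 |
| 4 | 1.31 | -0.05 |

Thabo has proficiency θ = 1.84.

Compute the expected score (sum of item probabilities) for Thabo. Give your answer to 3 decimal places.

2.256

P(θ) = 1 / (1 + exp(−α(θ − β)))
P_1 = 1/(1+e^{0.2340}) = 0.4418
P_2 = 1/(1+e^{0.8280}) = 0.3041
P_3 = 1/(1+e^{-0.3535}) = 0.5875
P_4 = 1/(1+e^{-2.4759}) = 0.9224
E[score] = 0.4418 + 0.3041 + 0.5875 + 0.9224 = 2.2557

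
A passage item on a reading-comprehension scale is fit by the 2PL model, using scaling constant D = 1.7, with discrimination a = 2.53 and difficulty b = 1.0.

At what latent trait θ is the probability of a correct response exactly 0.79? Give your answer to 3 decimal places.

1.308

P(θ) = 1 / (1 + exp(−D·a(θ − b)))
logit = ln(0.7900/0.2100) = 1.3249
θ = b + logit/(1.7·a) = 1.0 + 1.3249/4.3010 = 1.3081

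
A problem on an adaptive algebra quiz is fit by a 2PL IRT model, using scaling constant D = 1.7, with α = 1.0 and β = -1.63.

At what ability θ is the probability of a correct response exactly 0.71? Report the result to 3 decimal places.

P(θ) = 1 / (1 + exp(−D·α(θ − β)))
logit = ln(0.7100/0.2900) = 0.8954
θ = β + logit/(1.7·α) = -1.63 + 0.8954/1.7000 = -1.1033

-1.103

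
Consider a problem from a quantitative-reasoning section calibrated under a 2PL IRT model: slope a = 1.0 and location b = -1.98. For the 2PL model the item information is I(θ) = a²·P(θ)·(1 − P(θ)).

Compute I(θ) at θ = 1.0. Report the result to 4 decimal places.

0.0460

P = 1/(1+e^{-2.9800}) = 0.9517
P(1−P) = 0.9517 × 0.0483 = 0.0460
I = a² × P(1−P) = 1.0² × 0.0460 = 0.04600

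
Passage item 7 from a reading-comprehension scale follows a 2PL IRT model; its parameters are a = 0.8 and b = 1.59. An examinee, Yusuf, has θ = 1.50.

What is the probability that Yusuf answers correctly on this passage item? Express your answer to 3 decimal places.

P(θ) = 1 / (1 + exp(−a(θ − b)))
Exponent: 0.8 × (1.50 − 1.59) = -0.0720
1/(1 + e^{0.0720}) = 0.4820

0.482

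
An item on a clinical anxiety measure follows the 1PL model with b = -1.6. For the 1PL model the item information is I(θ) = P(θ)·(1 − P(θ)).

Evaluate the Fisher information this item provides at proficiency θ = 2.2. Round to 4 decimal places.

0.0214

P = 1/(1+e^{-3.8000}) = 0.9781
P(1−P) = 0.9781 × 0.0219 = 0.0214
I = P(1−P) = 0.02140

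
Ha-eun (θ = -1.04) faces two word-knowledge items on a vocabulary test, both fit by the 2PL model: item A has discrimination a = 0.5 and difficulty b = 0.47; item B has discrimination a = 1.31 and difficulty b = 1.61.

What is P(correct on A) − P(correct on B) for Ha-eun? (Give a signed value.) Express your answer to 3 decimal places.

0.290

P(θ) = 1 / (1 + exp(−a(θ − b)))
P_A = 0.3197
P_B = 0.0301
P_A − P_B = 0.2896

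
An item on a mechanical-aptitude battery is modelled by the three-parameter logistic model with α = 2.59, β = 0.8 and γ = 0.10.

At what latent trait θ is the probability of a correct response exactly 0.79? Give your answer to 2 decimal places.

P(θ) = γ + (1 − γ) · 1 / (1 + exp(−α(θ − β)))
Remove guessing floor: (0.79 − 0.10)/(1 − 0.10) = 0.7667
logit = ln(0.7667/0.2333) = 1.1896
θ = β + logit/(α) = 0.8 + 1.1896/2.5900 = 1.2593

1.26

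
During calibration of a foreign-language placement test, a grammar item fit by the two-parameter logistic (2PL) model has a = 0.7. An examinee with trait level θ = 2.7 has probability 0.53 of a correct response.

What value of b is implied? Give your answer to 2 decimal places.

P(θ) = 1 / (1 + exp(−a(θ − b)))
logit(0.53) = ln(0.53/0.47) = 0.1201
b = θ − logit/(a) = 2.7 − 0.1201/0.7000 = 2.5284

2.53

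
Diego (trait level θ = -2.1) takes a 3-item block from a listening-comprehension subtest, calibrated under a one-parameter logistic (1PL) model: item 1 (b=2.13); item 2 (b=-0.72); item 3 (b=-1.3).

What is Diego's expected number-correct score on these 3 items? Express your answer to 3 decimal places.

0.525

P(θ) = 1 / (1 + exp(−(θ − b)))
P_1 = 1/(1+e^{4.2300}) = 0.0143
P_2 = 1/(1+e^{1.3800}) = 0.2010
P_3 = 1/(1+e^{0.8000}) = 0.3100
E[score] = 0.0143 + 0.2010 + 0.3100 = 0.5254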